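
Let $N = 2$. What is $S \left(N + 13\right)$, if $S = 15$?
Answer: $225$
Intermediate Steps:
$S \left(N + 13\right) = 15 \left(2 + 13\right) = 15 \cdot 15 = 225$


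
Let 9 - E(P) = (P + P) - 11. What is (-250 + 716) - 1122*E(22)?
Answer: 27394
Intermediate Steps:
E(P) = 20 - 2*P (E(P) = 9 - ((P + P) - 11) = 9 - (2*P - 11) = 9 - (-11 + 2*P) = 9 + (11 - 2*P) = 20 - 2*P)
(-250 + 716) - 1122*E(22) = (-250 + 716) - 1122*(20 - 2*22) = 466 - 1122*(20 - 44) = 466 - 1122*(-24) = 466 + 26928 = 27394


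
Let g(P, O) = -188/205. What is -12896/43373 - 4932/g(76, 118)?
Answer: 10962570233/2038531 ≈ 5377.7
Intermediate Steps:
g(P, O) = -188/205 (g(P, O) = -188*1/205 = -188/205)
-12896/43373 - 4932/g(76, 118) = -12896/43373 - 4932/(-188/205) = -12896*1/43373 - 4932*(-205/188) = -12896/43373 + 252765/47 = 10962570233/2038531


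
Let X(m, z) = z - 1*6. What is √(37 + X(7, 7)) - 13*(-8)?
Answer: 104 + √38 ≈ 110.16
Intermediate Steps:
X(m, z) = -6 + z (X(m, z) = z - 6 = -6 + z)
√(37 + X(7, 7)) - 13*(-8) = √(37 + (-6 + 7)) - 13*(-8) = √(37 + 1) + 104 = √38 + 104 = 104 + √38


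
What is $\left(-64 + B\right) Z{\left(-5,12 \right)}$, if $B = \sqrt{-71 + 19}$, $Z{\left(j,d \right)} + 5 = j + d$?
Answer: $-128 + 4 i \sqrt{13} \approx -128.0 + 14.422 i$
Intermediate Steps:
$Z{\left(j,d \right)} = -5 + d + j$ ($Z{\left(j,d \right)} = -5 + \left(j + d\right) = -5 + \left(d + j\right) = -5 + d + j$)
$B = 2 i \sqrt{13}$ ($B = \sqrt{-52} = 2 i \sqrt{13} \approx 7.2111 i$)
$\left(-64 + B\right) Z{\left(-5,12 \right)} = \left(-64 + 2 i \sqrt{13}\right) \left(-5 + 12 - 5\right) = \left(-64 + 2 i \sqrt{13}\right) 2 = -128 + 4 i \sqrt{13}$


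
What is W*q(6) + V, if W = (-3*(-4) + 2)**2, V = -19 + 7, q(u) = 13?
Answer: 2536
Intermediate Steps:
V = -12
W = 196 (W = (12 + 2)**2 = 14**2 = 196)
W*q(6) + V = 196*13 - 12 = 2548 - 12 = 2536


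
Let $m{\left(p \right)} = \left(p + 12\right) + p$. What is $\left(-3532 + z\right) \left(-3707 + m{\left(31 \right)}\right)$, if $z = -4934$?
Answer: $30756978$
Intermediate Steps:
$m{\left(p \right)} = 12 + 2 p$ ($m{\left(p \right)} = \left(12 + p\right) + p = 12 + 2 p$)
$\left(-3532 + z\right) \left(-3707 + m{\left(31 \right)}\right) = \left(-3532 - 4934\right) \left(-3707 + \left(12 + 2 \cdot 31\right)\right) = - 8466 \left(-3707 + \left(12 + 62\right)\right) = - 8466 \left(-3707 + 74\right) = \left(-8466\right) \left(-3633\right) = 30756978$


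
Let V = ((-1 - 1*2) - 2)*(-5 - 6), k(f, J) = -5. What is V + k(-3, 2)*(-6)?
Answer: 85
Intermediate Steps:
V = 55 (V = ((-1 - 2) - 2)*(-11) = (-3 - 2)*(-11) = -5*(-11) = 55)
V + k(-3, 2)*(-6) = 55 - 5*(-6) = 55 + 30 = 85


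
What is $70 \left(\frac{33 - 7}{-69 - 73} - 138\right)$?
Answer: $- \frac{686770}{71} \approx -9672.8$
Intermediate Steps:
$70 \left(\frac{33 - 7}{-69 - 73} - 138\right) = 70 \left(\frac{26}{-142} - 138\right) = 70 \left(26 \left(- \frac{1}{142}\right) - 138\right) = 70 \left(- \frac{13}{71} - 138\right) = 70 \left(- \frac{9811}{71}\right) = - \frac{686770}{71}$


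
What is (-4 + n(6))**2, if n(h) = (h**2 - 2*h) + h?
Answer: 676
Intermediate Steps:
n(h) = h**2 - h
(-4 + n(6))**2 = (-4 + 6*(-1 + 6))**2 = (-4 + 6*5)**2 = (-4 + 30)**2 = 26**2 = 676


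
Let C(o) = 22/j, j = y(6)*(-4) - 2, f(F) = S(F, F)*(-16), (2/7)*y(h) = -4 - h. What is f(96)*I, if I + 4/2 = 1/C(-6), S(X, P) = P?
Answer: -72192/11 ≈ -6562.9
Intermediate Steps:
y(h) = -14 - 7*h/2 (y(h) = 7*(-4 - h)/2 = -14 - 7*h/2)
f(F) = -16*F (f(F) = F*(-16) = -16*F)
j = 138 (j = (-14 - 7/2*6)*(-4) - 2 = (-14 - 21)*(-4) - 2 = -35*(-4) - 2 = 140 - 2 = 138)
C(o) = 11/69 (C(o) = 22/138 = 22*(1/138) = 11/69)
I = 47/11 (I = -2 + 1/(11/69) = -2 + 69/11 = 47/11 ≈ 4.2727)
f(96)*I = -16*96*(47/11) = -1536*47/11 = -72192/11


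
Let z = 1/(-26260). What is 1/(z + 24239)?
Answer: 26260/636516139 ≈ 4.1256e-5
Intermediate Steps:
z = -1/26260 ≈ -3.8081e-5
1/(z + 24239) = 1/(-1/26260 + 24239) = 1/(636516139/26260) = 26260/636516139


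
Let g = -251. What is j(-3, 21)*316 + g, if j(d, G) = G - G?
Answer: -251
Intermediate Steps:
j(d, G) = 0
j(-3, 21)*316 + g = 0*316 - 251 = 0 - 251 = -251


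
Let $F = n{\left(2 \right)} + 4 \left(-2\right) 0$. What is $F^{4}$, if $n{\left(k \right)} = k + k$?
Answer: $256$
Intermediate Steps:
$n{\left(k \right)} = 2 k$
$F = 4$ ($F = 2 \cdot 2 + 4 \left(-2\right) 0 = 4 - 0 = 4 + 0 = 4$)
$F^{4} = 4^{4} = 256$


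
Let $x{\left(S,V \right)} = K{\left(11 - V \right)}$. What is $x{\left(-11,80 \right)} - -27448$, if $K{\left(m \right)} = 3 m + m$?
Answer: $27172$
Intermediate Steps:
$K{\left(m \right)} = 4 m$
$x{\left(S,V \right)} = 44 - 4 V$ ($x{\left(S,V \right)} = 4 \left(11 - V\right) = 44 - 4 V$)
$x{\left(-11,80 \right)} - -27448 = \left(44 - 320\right) - -27448 = \left(44 - 320\right) + 27448 = -276 + 27448 = 27172$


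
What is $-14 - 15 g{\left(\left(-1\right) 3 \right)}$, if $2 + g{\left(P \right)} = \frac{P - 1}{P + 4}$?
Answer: $76$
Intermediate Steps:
$g{\left(P \right)} = -2 + \frac{-1 + P}{4 + P}$ ($g{\left(P \right)} = -2 + \frac{P - 1}{P + 4} = -2 + \frac{-1 + P}{4 + P}$)
$-14 - 15 g{\left(\left(-1\right) 3 \right)} = -14 - 15 \frac{-9 - \left(-1\right) 3}{4 - 3} = -14 - 15 \frac{-9 - -3}{4 - 3} = -14 - 15 \frac{-9 + 3}{1} = -14 - 15 \cdot 1 \left(-6\right) = -14 - -90 = -14 + 90 = 76$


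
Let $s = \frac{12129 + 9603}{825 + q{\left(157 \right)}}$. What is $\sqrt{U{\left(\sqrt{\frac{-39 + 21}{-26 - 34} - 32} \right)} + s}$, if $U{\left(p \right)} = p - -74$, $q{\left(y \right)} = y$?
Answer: $\frac{\sqrt{2317520000 + 2410810 i \sqrt{3170}}}{4910} \approx 9.8088 + 0.287 i$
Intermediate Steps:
$s = \frac{10866}{491}$ ($s = \frac{12129 + 9603}{825 + 157} = \frac{21732}{982} = 21732 \cdot \frac{1}{982} = \frac{10866}{491} \approx 22.13$)
$U{\left(p \right)} = 74 + p$ ($U{\left(p \right)} = p + 74 = 74 + p$)
$\sqrt{U{\left(\sqrt{\frac{-39 + 21}{-26 - 34} - 32} \right)} + s} = \sqrt{\left(74 + \sqrt{\frac{-39 + 21}{-26 - 34} - 32}\right) + \frac{10866}{491}} = \sqrt{\left(74 + \sqrt{- \frac{18}{-60} - 32}\right) + \frac{10866}{491}} = \sqrt{\left(74 + \sqrt{\left(-18\right) \left(- \frac{1}{60}\right) - 32}\right) + \frac{10866}{491}} = \sqrt{\left(74 + \sqrt{\frac{3}{10} - 32}\right) + \frac{10866}{491}} = \sqrt{\left(74 + \sqrt{- \frac{317}{10}}\right) + \frac{10866}{491}} = \sqrt{\left(74 + \frac{i \sqrt{3170}}{10}\right) + \frac{10866}{491}} = \sqrt{\frac{47200}{491} + \frac{i \sqrt{3170}}{10}}$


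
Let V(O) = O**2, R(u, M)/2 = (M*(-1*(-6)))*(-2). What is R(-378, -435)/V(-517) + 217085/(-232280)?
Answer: -11119885873/12417177784 ≈ -0.89552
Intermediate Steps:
R(u, M) = -24*M (R(u, M) = 2*((M*(-1*(-6)))*(-2)) = 2*((M*6)*(-2)) = 2*((6*M)*(-2)) = 2*(-12*M) = -24*M)
R(-378, -435)/V(-517) + 217085/(-232280) = (-24*(-435))/((-517)**2) + 217085/(-232280) = 10440/267289 + 217085*(-1/232280) = 10440*(1/267289) - 43417/46456 = 10440/267289 - 43417/46456 = -11119885873/12417177784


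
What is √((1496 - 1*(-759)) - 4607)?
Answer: 28*I*√3 ≈ 48.497*I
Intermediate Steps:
√((1496 - 1*(-759)) - 4607) = √((1496 + 759) - 4607) = √(2255 - 4607) = √(-2352) = 28*I*√3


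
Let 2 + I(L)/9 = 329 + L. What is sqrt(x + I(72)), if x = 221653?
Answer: 2*sqrt(56311) ≈ 474.60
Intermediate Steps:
I(L) = 2943 + 9*L (I(L) = -18 + 9*(329 + L) = -18 + (2961 + 9*L) = 2943 + 9*L)
sqrt(x + I(72)) = sqrt(221653 + (2943 + 9*72)) = sqrt(221653 + (2943 + 648)) = sqrt(221653 + 3591) = sqrt(225244) = 2*sqrt(56311)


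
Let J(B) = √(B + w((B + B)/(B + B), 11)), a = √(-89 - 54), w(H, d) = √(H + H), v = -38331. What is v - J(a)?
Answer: -38331 - √(√2 + I*√143) ≈ -38334.0 - 2.3051*I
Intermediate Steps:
w(H, d) = √2*√H (w(H, d) = √(2*H) = √2*√H)
a = I*√143 (a = √(-143) = I*√143 ≈ 11.958*I)
J(B) = √(B + √2) (J(B) = √(B + √2*√((B + B)/(B + B))) = √(B + √2*√((2*B)/((2*B)))) = √(B + √2*√((2*B)*(1/(2*B)))) = √(B + √2*√1) = √(B + √2*1) = √(B + √2))
v - J(a) = -38331 - √(I*√143 + √2) = -38331 - √(√2 + I*√143)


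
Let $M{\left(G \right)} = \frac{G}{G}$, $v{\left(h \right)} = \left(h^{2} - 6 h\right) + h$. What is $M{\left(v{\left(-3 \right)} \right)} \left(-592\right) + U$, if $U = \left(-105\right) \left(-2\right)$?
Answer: $-382$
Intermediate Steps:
$v{\left(h \right)} = h^{2} - 5 h$
$M{\left(G \right)} = 1$
$U = 210$
$M{\left(v{\left(-3 \right)} \right)} \left(-592\right) + U = 1 \left(-592\right) + 210 = -592 + 210 = -382$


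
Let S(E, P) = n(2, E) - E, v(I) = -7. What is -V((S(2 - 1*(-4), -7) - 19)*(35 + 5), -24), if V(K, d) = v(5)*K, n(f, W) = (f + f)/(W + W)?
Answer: -20720/3 ≈ -6906.7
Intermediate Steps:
n(f, W) = f/W (n(f, W) = (2*f)/((2*W)) = (2*f)*(1/(2*W)) = f/W)
S(E, P) = -E + 2/E (S(E, P) = 2/E - E = -E + 2/E)
V(K, d) = -7*K
-V((S(2 - 1*(-4), -7) - 19)*(35 + 5), -24) = -(-7)*((-(2 - 1*(-4)) + 2/(2 - 1*(-4))) - 19)*(35 + 5) = -(-7)*((-(2 + 4) + 2/(2 + 4)) - 19)*40 = -(-7)*((-1*6 + 2/6) - 19)*40 = -(-7)*((-6 + 2*(⅙)) - 19)*40 = -(-7)*((-6 + ⅓) - 19)*40 = -(-7)*(-17/3 - 19)*40 = -(-7)*(-74/3*40) = -(-7)*(-2960)/3 = -1*20720/3 = -20720/3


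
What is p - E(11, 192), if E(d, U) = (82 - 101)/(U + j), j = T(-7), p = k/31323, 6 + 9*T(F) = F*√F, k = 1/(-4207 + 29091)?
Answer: 32787987908773/330218978888652 + 171*I*√7/423661 ≈ 0.099292 + 0.0010679*I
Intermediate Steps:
k = 1/24884 ≈ 4.0186e-5
T(F) = -⅔ + F^(3/2)/9 (T(F) = -⅔ + (F*√F)/9 = -⅔ + F^(3/2)/9)
p = 1/779441532 (p = (1/24884)/31323 = (1/24884)*(1/31323) = 1/779441532 ≈ 1.2830e-9)
j = -⅔ - 7*I*√7/9 (j = -⅔ + (-7)^(3/2)/9 = -⅔ + (-7*I*√7)/9 = -⅔ - 7*I*√7/9 ≈ -0.66667 - 2.0578*I)
E(d, U) = -19/(-⅔ + U - 7*I*√7/9) (E(d, U) = (82 - 101)/(U + (-⅔ - 7*I*√7/9)) = -19/(-⅔ + U - 7*I*√7/9))
p - E(11, 192) = 1/779441532 - 171/(6 - 9*192 + 7*I*√7) = 1/779441532 - 171/(6 - 1728 + 7*I*√7) = 1/779441532 - 171/(-1722 + 7*I*√7)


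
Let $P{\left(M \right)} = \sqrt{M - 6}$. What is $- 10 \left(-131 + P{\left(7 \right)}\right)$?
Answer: $1300$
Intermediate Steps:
$P{\left(M \right)} = \sqrt{-6 + M}$
$- 10 \left(-131 + P{\left(7 \right)}\right) = - 10 \left(-131 + \sqrt{-6 + 7}\right) = - 10 \left(-131 + \sqrt{1}\right) = - 10 \left(-131 + 1\right) = \left(-10\right) \left(-130\right) = 1300$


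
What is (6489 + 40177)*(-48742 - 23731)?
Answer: -3382025018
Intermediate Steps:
(6489 + 40177)*(-48742 - 23731) = 46666*(-72473) = -3382025018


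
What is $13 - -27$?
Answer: $40$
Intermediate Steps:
$13 - -27 = 13 + 27 = 40$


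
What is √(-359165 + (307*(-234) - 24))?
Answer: I*√431027 ≈ 656.53*I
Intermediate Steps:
√(-359165 + (307*(-234) - 24)) = √(-359165 + (-71838 - 24)) = √(-359165 - 71862) = √(-431027) = I*√431027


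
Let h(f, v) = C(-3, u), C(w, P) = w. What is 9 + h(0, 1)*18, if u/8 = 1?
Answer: -45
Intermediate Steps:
u = 8 (u = 8*1 = 8)
h(f, v) = -3
9 + h(0, 1)*18 = 9 - 3*18 = 9 - 54 = -45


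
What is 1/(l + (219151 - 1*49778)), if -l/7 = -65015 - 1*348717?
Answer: 1/3065497 ≈ 3.2621e-7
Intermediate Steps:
l = 2896124 (l = -7*(-65015 - 1*348717) = -7*(-65015 - 348717) = -7*(-413732) = 2896124)
1/(l + (219151 - 1*49778)) = 1/(2896124 + (219151 - 1*49778)) = 1/(2896124 + (219151 - 49778)) = 1/(2896124 + 169373) = 1/3065497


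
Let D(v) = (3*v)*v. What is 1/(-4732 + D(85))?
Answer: 1/16943 ≈ 5.9021e-5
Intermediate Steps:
D(v) = 3*v²
1/(-4732 + D(85)) = 1/(-4732 + 3*85²) = 1/(-4732 + 3*7225) = 1/(-4732 + 21675) = 1/16943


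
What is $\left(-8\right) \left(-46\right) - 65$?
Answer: $303$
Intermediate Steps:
$\left(-8\right) \left(-46\right) - 65 = 368 - 65 = 303$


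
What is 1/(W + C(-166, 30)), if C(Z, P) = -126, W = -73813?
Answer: -1/73939 ≈ -1.3525e-5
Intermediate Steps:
1/(W + C(-166, 30)) = 1/(-73813 - 126) = 1/(-73939) = -1/73939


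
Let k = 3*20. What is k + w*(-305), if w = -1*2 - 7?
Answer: 2805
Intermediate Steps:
k = 60
w = -9 (w = -2 - 7 = -9)
k + w*(-305) = 60 - 9*(-305) = 60 + 2745 = 2805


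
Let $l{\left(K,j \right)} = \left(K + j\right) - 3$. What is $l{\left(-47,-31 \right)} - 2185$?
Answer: $-2266$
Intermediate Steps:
$l{\left(K,j \right)} = -3 + K + j$
$l{\left(-47,-31 \right)} - 2185 = \left(-3 - 47 - 31\right) - 2185 = -81 - 2185 = -2266$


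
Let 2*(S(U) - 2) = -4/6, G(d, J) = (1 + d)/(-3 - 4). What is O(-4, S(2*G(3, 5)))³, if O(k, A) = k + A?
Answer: -343/27 ≈ -12.704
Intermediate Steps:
G(d, J) = -⅐ - d/7 (G(d, J) = (1 + d)/(-7) = (1 + d)*(-⅐) = -⅐ - d/7)
S(U) = 5/3 (S(U) = 2 + (-4/6)/2 = 2 + (-4*⅙)/2 = 2 + (½)*(-⅔) = 2 - ⅓ = 5/3)
O(k, A) = A + k
O(-4, S(2*G(3, 5)))³ = (5/3 - 4)³ = (-7/3)³ = -343/27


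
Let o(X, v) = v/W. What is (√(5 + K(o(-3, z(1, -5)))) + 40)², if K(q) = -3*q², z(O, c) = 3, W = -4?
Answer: (160 + √53)²/16 ≈ 1748.9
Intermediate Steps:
o(X, v) = -v/4 (o(X, v) = v/(-4) = -v/4)
(√(5 + K(o(-3, z(1, -5)))) + 40)² = (√(5 - 3*(-¼*3)²) + 40)² = (√(5 - 3*(-¾)²) + 40)² = (√(5 - 3*9/16) + 40)² = (√(5 - 27/16) + 40)² = (√(53/16) + 40)² = (√53/4 + 40)² = (40 + √53/4)²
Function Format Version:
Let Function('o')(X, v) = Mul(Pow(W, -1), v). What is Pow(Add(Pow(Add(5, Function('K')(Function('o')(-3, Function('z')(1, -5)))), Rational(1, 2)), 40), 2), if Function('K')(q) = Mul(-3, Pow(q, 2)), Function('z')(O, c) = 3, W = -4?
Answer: Mul(Rational(1, 16), Pow(Add(160, Pow(53, Rational(1, 2))), 2)) ≈ 1748.9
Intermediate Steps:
Function('o')(X, v) = Mul(Rational(-1, 4), v) (Function('o')(X, v) = Mul(Pow(-4, -1), v) = Mul(Rational(-1, 4), v))
Pow(Add(Pow(Add(5, Function('K')(Function('o')(-3, Function('z')(1, -5)))), Rational(1, 2)), 40), 2) = Pow(Add(Pow(Add(5, Mul(-3, Pow(Mul(Rational(-1, 4), 3), 2))), Rational(1, 2)), 40), 2) = Pow(Add(Pow(Add(5, Mul(-3, Pow(Rational(-3, 4), 2))), Rational(1, 2)), 40), 2) = Pow(Add(Pow(Add(5, Mul(-3, Rational(9, 16))), Rational(1, 2)), 40), 2) = Pow(Add(Pow(Add(5, Rational(-27, 16)), Rational(1, 2)), 40), 2) = Pow(Add(Pow(Rational(53, 16), Rational(1, 2)), 40), 2) = Pow(Add(Mul(Rational(1, 4), Pow(53, Rational(1, 2))), 40), 2) = Pow(Add(40, Mul(Rational(1, 4), Pow(53, Rational(1, 2)))), 2)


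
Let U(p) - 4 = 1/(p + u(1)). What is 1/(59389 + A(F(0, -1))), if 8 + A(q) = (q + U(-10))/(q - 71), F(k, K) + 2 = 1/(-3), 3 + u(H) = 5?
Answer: 1760/104510523 ≈ 1.6840e-5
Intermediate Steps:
u(H) = 2 (u(H) = -3 + 5 = 2)
F(k, K) = -7/3 (F(k, K) = -2 + 1/(-3) = -2 - 1/3 = -7/3)
U(p) = 4 + 1/(2 + p) (U(p) = 4 + 1/(p + 2) = 4 + 1/(2 + p))
A(q) = -8 + (31/8 + q)/(-71 + q) (A(q) = -8 + (q + (9 + 4*(-10))/(2 - 10))/(q - 71) = -8 + (q + (9 - 40)/(-8))/(-71 + q) = -8 + (q - 1/8*(-31))/(-71 + q) = -8 + (q + 31/8)/(-71 + q) = -8 + (31/8 + q)/(-71 + q))
1/(59389 + A(F(0, -1))) = 1/(59389 + (4575 - 56*(-7/3))/(8*(-71 - 7/3))) = 1/(59389 + (4575 + 392/3)/(8*(-220/3))) = 1/(59389 + (1/8)*(-3/220)*(14117/3)) = 1/(59389 - 14117/1760) = 1/(104510523/1760) = 1760/104510523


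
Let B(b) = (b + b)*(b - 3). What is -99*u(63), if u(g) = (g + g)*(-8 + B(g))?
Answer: -94203648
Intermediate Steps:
B(b) = 2*b*(-3 + b) (B(b) = (2*b)*(-3 + b) = 2*b*(-3 + b))
u(g) = 2*g*(-8 + 2*g*(-3 + g)) (u(g) = (g + g)*(-8 + 2*g*(-3 + g)) = (2*g)*(-8 + 2*g*(-3 + g)) = 2*g*(-8 + 2*g*(-3 + g)))
-99*u(63) = -396*63*(-4 + 63*(-3 + 63)) = -396*63*(-4 + 63*60) = -396*63*(-4 + 3780) = -396*63*3776 = -99*951552 = -94203648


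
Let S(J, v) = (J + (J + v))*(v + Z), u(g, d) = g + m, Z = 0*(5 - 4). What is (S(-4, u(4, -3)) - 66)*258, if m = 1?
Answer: -20898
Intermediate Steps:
Z = 0 (Z = 0*1 = 0)
u(g, d) = 1 + g (u(g, d) = g + 1 = 1 + g)
S(J, v) = v*(v + 2*J) (S(J, v) = (J + (J + v))*(v + 0) = (v + 2*J)*v = v*(v + 2*J))
(S(-4, u(4, -3)) - 66)*258 = ((1 + 4)*((1 + 4) + 2*(-4)) - 66)*258 = (5*(5 - 8) - 66)*258 = (5*(-3) - 66)*258 = (-15 - 66)*258 = -81*258 = -20898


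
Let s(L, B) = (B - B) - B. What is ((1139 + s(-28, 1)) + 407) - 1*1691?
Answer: -146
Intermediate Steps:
s(L, B) = -B (s(L, B) = 0 - B = -B)
((1139 + s(-28, 1)) + 407) - 1*1691 = ((1139 - 1*1) + 407) - 1*1691 = ((1139 - 1) + 407) - 1691 = (1138 + 407) - 1691 = 1545 - 1691 = -146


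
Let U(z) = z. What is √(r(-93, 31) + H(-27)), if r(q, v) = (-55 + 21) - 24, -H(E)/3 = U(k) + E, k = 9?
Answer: 2*I ≈ 2.0*I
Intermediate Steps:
H(E) = -27 - 3*E (H(E) = -3*(9 + E) = -27 - 3*E)
r(q, v) = -58 (r(q, v) = -34 - 24 = -58)
√(r(-93, 31) + H(-27)) = √(-58 + (-27 - 3*(-27))) = √(-58 + (-27 + 81)) = √(-58 + 54) = √(-4) = 2*I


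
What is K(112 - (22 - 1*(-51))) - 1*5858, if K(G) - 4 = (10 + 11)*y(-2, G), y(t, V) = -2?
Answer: -5896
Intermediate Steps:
K(G) = -38 (K(G) = 4 + (10 + 11)*(-2) = 4 + 21*(-2) = 4 - 42 = -38)
K(112 - (22 - 1*(-51))) - 1*5858 = -38 - 1*5858 = -38 - 5858 = -5896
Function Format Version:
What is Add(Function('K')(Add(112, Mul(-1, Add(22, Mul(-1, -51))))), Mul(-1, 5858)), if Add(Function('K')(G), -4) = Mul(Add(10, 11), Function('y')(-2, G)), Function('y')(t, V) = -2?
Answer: -5896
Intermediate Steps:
Function('K')(G) = -38 (Function('K')(G) = Add(4, Mul(Add(10, 11), -2)) = Add(4, Mul(21, -2)) = Add(4, -42) = -38)
Add(Function('K')(Add(112, Mul(-1, Add(22, Mul(-1, -51))))), Mul(-1, 5858)) = Add(-38, Mul(-1, 5858)) = Add(-38, -5858) = -5896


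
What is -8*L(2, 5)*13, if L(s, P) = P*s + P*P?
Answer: -3640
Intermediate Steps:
L(s, P) = P**2 + P*s (L(s, P) = P*s + P**2 = P**2 + P*s)
-8*L(2, 5)*13 = -40*(5 + 2)*13 = -40*7*13 = -8*35*13 = -280*13 = -3640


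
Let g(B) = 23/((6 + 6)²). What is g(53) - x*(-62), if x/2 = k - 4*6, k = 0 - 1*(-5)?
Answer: -339241/144 ≈ -2355.8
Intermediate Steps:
k = 5 (k = 0 + 5 = 5)
x = -38 (x = 2*(5 - 4*6) = 2*(5 - 24) = 2*(-19) = -38)
g(B) = 23/144 (g(B) = 23/(12²) = 23/144)
g(53) - x*(-62) = 23/144 - (-38)*(-62) = 23/144 - 1*2356 = 23/144 - 2356 = -339241/144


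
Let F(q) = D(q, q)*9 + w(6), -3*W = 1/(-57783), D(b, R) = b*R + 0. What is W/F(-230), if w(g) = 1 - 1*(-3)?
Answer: 1/82532152296 ≈ 1.2116e-11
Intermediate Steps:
D(b, R) = R*b (D(b, R) = R*b + 0 = R*b)
W = 1/173349 (W = -⅓/(-57783) = -⅓*(-1/57783) = 1/173349 ≈ 5.7687e-6)
w(g) = 4 (w(g) = 1 + 3 = 4)
F(q) = 4 + 9*q² (F(q) = (q*q)*9 + 4 = q²*9 + 4 = 9*q² + 4 = 4 + 9*q²)
W/F(-230) = 1/(173349*(4 + 9*(-230)²)) = 1/(173349*(4 + 9*52900)) = 1/(173349*(4 + 476100)) = (1/173349)/476104 = (1/173349)*(1/476104) = 1/82532152296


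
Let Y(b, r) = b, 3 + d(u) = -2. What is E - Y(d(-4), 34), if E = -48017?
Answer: -48012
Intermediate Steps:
d(u) = -5 (d(u) = -3 - 2 = -5)
E - Y(d(-4), 34) = -48017 - 1*(-5) = -48017 + 5 = -48012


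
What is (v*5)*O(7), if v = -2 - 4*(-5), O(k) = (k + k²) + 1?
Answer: 5130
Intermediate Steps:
O(k) = 1 + k + k²
v = 18 (v = -2 + 20 = 18)
(v*5)*O(7) = (18*5)*(1 + 7 + 7²) = 90*(1 + 7 + 49) = 90*57 = 5130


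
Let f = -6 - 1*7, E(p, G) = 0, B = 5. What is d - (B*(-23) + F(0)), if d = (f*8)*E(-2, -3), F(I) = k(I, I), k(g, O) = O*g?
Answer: 115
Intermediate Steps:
F(I) = I² (F(I) = I*I = I²)
f = -13 (f = -6 - 7 = -13)
d = 0 (d = -13*8*0 = -104*0 = 0)
d - (B*(-23) + F(0)) = 0 - (5*(-23) + 0²) = 0 - (-115 + 0) = 0 - 1*(-115) = 0 + 115 = 115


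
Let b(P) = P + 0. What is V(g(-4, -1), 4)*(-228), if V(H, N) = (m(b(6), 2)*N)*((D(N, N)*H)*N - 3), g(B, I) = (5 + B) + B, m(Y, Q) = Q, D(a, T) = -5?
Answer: -103968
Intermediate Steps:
b(P) = P
g(B, I) = 5 + 2*B
V(H, N) = 2*N*(-3 - 5*H*N) (V(H, N) = (2*N)*((-5*H)*N - 3) = (2*N)*(-5*H*N - 3) = (2*N)*(-3 - 5*H*N) = 2*N*(-3 - 5*H*N))
V(g(-4, -1), 4)*(-228) = (2*4*(-3 - 5*(5 + 2*(-4))*4))*(-228) = (2*4*(-3 - 5*(5 - 8)*4))*(-228) = (2*4*(-3 - 5*(-3)*4))*(-228) = (2*4*(-3 + 60))*(-228) = (2*4*57)*(-228) = 456*(-228) = -103968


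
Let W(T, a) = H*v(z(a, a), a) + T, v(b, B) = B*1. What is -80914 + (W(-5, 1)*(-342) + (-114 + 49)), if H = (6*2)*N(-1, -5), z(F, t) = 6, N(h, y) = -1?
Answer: -75165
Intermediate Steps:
v(b, B) = B
H = -12 (H = (6*2)*(-1) = 12*(-1) = -12)
W(T, a) = T - 12*a (W(T, a) = -12*a + T = T - 12*a)
-80914 + (W(-5, 1)*(-342) + (-114 + 49)) = -80914 + ((-5 - 12*1)*(-342) + (-114 + 49)) = -80914 + ((-5 - 12)*(-342) - 65) = -80914 + (-17*(-342) - 65) = -80914 + (5814 - 65) = -80914 + 5749 = -75165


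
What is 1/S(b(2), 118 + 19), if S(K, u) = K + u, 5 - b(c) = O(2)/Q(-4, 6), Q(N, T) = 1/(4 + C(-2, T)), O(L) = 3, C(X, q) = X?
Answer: 1/136 ≈ 0.0073529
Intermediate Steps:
Q(N, T) = ½ (Q(N, T) = 1/(4 - 2) = 1/2 = ½)
b(c) = -1 (b(c) = 5 - 3/½ = 5 - 3*2 = 5 - 1*6 = 5 - 6 = -1)
1/S(b(2), 118 + 19) = 1/(-1 + (118 + 19)) = 1/(-1 + 137) = 1/136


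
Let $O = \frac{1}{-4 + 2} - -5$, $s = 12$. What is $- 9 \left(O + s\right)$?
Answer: $- \frac{297}{2} \approx -148.5$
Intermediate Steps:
$O = \frac{9}{2}$ ($O = \frac{1}{-2} + 5 = - \frac{1}{2} + 5 = \frac{9}{2} \approx 4.5$)
$- 9 \left(O + s\right) = - 9 \left(\frac{9}{2} + 12\right) = \left(-9\right) \frac{33}{2} = - \frac{297}{2}$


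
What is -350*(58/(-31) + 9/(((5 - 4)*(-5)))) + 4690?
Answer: 185220/31 ≈ 5974.8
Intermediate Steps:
-350*(58/(-31) + 9/(((5 - 4)*(-5)))) + 4690 = -350*(58*(-1/31) + 9/((1*(-5)))) + 4690 = -350*(-58/31 + 9/(-5)) + 4690 = -350*(-58/31 + 9*(-⅕)) + 4690 = -350*(-58/31 - 9/5) + 4690 = -350*(-569/155) + 4690 = 39830/31 + 4690 = 185220/31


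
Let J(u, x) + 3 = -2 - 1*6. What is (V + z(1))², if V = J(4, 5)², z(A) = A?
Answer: 14884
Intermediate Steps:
J(u, x) = -11 (J(u, x) = -3 + (-2 - 1*6) = -3 + (-2 - 6) = -3 - 8 = -11)
V = 121 (V = (-11)² = 121)
(V + z(1))² = (121 + 1)² = 122² = 14884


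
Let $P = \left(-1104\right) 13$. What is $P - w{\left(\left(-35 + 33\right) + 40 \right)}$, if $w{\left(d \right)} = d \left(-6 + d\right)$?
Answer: $-15568$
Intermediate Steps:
$P = -14352$
$P - w{\left(\left(-35 + 33\right) + 40 \right)} = -14352 - \left(\left(-35 + 33\right) + 40\right) \left(-6 + \left(\left(-35 + 33\right) + 40\right)\right) = -14352 - \left(-2 + 40\right) \left(-6 + \left(-2 + 40\right)\right) = -14352 - 38 \left(-6 + 38\right) = -14352 - 38 \cdot 32 = -14352 - 1216 = -15568$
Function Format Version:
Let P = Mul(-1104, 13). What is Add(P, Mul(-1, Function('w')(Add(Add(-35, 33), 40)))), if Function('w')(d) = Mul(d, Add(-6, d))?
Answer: -15568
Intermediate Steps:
P = -14352
Add(P, Mul(-1, Function('w')(Add(Add(-35, 33), 40)))) = Add(-14352, Mul(-1, Mul(Add(Add(-35, 33), 40), Add(-6, Add(Add(-35, 33), 40))))) = Add(-14352, Mul(-1, Mul(Add(-2, 40), Add(-6, Add(-2, 40))))) = Add(-14352, Mul(-1, Mul(38, Add(-6, 38)))) = Add(-14352, Mul(-1, Mul(38, 32))) = Add(-14352, Mul(-1, 1216)) = Add(-14352, -1216) = -15568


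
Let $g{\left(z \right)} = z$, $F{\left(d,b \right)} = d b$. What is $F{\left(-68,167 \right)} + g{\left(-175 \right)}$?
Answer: $-11531$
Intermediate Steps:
$F{\left(d,b \right)} = b d$
$F{\left(-68,167 \right)} + g{\left(-175 \right)} = 167 \left(-68\right) - 175 = -11356 - 175 = -11531$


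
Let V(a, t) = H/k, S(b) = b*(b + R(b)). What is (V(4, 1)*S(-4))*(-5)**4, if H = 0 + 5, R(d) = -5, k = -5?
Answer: -22500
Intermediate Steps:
H = 5
S(b) = b*(-5 + b) (S(b) = b*(b - 5) = b*(-5 + b))
V(a, t) = -1 (V(a, t) = 5/(-5) = 5*(-1/5) = -1)
(V(4, 1)*S(-4))*(-5)**4 = -(-4)*(-5 - 4)*(-5)**4 = -(-4)*(-9)*625 = -1*36*625 = -36*625 = -22500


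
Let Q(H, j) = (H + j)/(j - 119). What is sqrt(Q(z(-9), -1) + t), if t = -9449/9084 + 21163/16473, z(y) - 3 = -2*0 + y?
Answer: sqrt(7242696719990)/4890220 ≈ 0.55033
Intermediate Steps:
z(y) = 3 + y (z(y) = 3 + (-2*0 + y) = 3 + (0 + y) = 3 + y)
t = 12197105/49880244 (t = -9449*1/9084 + 21163*(1/16473) = -9449/9084 + 21163/16473 = 12197105/49880244 ≈ 0.24453)
Q(H, j) = (H + j)/(-119 + j)
sqrt(Q(z(-9), -1) + t) = sqrt(((3 - 9) - 1)/(-119 - 1) + 12197105/49880244) = sqrt((-6 - 1)/(-120) + 12197105/49880244) = sqrt(-1/120*(-7) + 12197105/49880244) = sqrt(7/120 + 12197105/49880244) = sqrt(50355953/166267480) = sqrt(7242696719990)/4890220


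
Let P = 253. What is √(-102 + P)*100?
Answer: 100*√151 ≈ 1228.8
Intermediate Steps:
√(-102 + P)*100 = √(-102 + 253)*100 = √151*100 = 100*√151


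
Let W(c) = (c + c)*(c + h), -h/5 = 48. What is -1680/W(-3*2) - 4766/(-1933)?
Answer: 450908/237759 ≈ 1.8965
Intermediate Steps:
h = -240 (h = -5*48 = -240)
W(c) = 2*c*(-240 + c) (W(c) = (c + c)*(c - 240) = (2*c)*(-240 + c) = 2*c*(-240 + c))
-1680/W(-3*2) - 4766/(-1933) = -1680*(-1/(12*(-240 - 3*2))) - 4766/(-1933) = -1680*(-1/(12*(-240 - 6))) - 4766*(-1/1933) = -1680/(2*(-6)*(-246)) + 4766/1933 = -1680/2952 + 4766/1933 = -1680*1/2952 + 4766/1933 = -70/123 + 4766/1933 = 450908/237759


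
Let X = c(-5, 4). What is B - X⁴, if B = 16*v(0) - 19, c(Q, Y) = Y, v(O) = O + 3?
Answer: -227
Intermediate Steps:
v(O) = 3 + O
X = 4
B = 29 (B = 16*(3 + 0) - 19 = 16*3 - 19 = 48 - 19 = 29)
B - X⁴ = 29 - 1*4⁴ = 29 - 1*256 = 29 - 256 = -227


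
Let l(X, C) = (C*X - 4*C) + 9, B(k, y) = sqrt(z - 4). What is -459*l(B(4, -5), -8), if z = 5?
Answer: -15147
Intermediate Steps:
B(k, y) = 1 (B(k, y) = sqrt(5 - 4) = sqrt(1) = 1)
l(X, C) = 9 - 4*C + C*X (l(X, C) = (-4*C + C*X) + 9 = 9 - 4*C + C*X)
-459*l(B(4, -5), -8) = -459*(9 - 4*(-8) - 8*1) = -459*(9 + 32 - 8) = -459*33 = -15147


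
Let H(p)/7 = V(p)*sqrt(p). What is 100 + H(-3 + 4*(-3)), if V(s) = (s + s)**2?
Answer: 100 + 6300*I*sqrt(15) ≈ 100.0 + 24400.0*I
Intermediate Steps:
V(s) = 4*s**2 (V(s) = (2*s)**2 = 4*s**2)
H(p) = 28*p**(5/2) (H(p) = 7*((4*p**2)*sqrt(p)) = 7*(4*p**(5/2)) = 28*p**(5/2))
100 + H(-3 + 4*(-3)) = 100 + 28*(-3 + 4*(-3))**(5/2) = 100 + 28*(-3 - 12)**(5/2) = 100 + 28*(-15)**(5/2) = 100 + 28*(225*I*sqrt(15)) = 100 + 6300*I*sqrt(15)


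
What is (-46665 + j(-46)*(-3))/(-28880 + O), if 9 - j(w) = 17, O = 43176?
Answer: -46641/14296 ≈ -3.2625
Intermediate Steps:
j(w) = -8 (j(w) = 9 - 1*17 = 9 - 17 = -8)
(-46665 + j(-46)*(-3))/(-28880 + O) = (-46665 - 8*(-3))/(-28880 + 43176) = (-46665 + 24)/14296 = -46641*1/14296 = -46641/14296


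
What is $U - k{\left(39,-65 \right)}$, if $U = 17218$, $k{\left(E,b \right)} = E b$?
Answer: $19753$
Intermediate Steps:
$U - k{\left(39,-65 \right)} = 17218 - 39 \left(-65\right) = 17218 - -2535 = 17218 + 2535 = 19753$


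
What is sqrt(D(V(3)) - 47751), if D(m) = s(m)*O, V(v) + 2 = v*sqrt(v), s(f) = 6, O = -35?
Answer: 219*I ≈ 219.0*I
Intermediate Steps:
V(v) = -2 + v**(3/2) (V(v) = -2 + v*sqrt(v) = -2 + v**(3/2))
D(m) = -210 (D(m) = 6*(-35) = -210)
sqrt(D(V(3)) - 47751) = sqrt(-210 - 47751) = sqrt(-47961) = 219*I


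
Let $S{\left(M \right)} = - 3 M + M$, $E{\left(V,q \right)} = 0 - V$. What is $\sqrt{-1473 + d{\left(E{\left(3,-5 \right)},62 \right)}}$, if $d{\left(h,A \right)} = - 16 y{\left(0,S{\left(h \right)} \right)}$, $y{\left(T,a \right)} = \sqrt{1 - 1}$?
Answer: $i \sqrt{1473} \approx 38.38 i$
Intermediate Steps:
$E{\left(V,q \right)} = - V$
$S{\left(M \right)} = - 2 M$
$y{\left(T,a \right)} = 0$ ($y{\left(T,a \right)} = \sqrt{0} = 0$)
$d{\left(h,A \right)} = 0$ ($d{\left(h,A \right)} = \left(-16\right) 0 = 0$)
$\sqrt{-1473 + d{\left(E{\left(3,-5 \right)},62 \right)}} = \sqrt{-1473 + 0} = \sqrt{-1473} = i \sqrt{1473}$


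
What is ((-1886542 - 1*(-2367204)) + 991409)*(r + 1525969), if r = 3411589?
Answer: 7268435942618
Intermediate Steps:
((-1886542 - 1*(-2367204)) + 991409)*(r + 1525969) = ((-1886542 - 1*(-2367204)) + 991409)*(3411589 + 1525969) = ((-1886542 + 2367204) + 991409)*4937558 = (480662 + 991409)*4937558 = 1472071*4937558 = 7268435942618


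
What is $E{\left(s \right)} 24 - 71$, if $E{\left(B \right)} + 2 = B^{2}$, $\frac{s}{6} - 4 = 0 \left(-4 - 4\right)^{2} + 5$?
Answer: $69865$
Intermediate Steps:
$s = 54$ ($s = 24 + 6 \left(0 \left(-4 - 4\right)^{2} + 5\right) = 24 + 6 \left(0 \left(-8\right)^{2} + 5\right) = 24 + 6 \left(0 \cdot 64 + 5\right) = 24 + 6 \left(0 + 5\right) = 24 + 6 \cdot 5 = 24 + 30 = 54$)
$E{\left(B \right)} = -2 + B^{2}$
$E{\left(s \right)} 24 - 71 = \left(-2 + 54^{2}\right) 24 - 71 = \left(-2 + 2916\right) 24 - 71 = 2914 \cdot 24 - 71 = 69936 - 71 = 69865$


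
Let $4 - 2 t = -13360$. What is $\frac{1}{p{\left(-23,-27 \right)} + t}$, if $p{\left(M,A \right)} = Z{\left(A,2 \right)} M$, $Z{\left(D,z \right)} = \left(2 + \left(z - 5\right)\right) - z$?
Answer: $\frac{1}{6751} \approx 0.00014813$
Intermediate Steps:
$t = 6682$ ($t = 2 - -6680 = 2 + 6680 = 6682$)
$Z{\left(D,z \right)} = -3$ ($Z{\left(D,z \right)} = \left(2 + \left(-5 + z\right)\right) - z = \left(-3 + z\right) - z = -3$)
$p{\left(M,A \right)} = - 3 M$
$\frac{1}{p{\left(-23,-27 \right)} + t} = \frac{1}{\left(-3\right) \left(-23\right) + 6682} = \frac{1}{69 + 6682} = \frac{1}{6751}$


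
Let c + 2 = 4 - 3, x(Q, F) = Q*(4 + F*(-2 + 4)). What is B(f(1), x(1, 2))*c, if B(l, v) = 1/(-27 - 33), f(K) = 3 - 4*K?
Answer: 1/60 ≈ 0.016667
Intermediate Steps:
x(Q, F) = Q*(4 + 2*F) (x(Q, F) = Q*(4 + F*2) = Q*(4 + 2*F))
c = -1 (c = -2 + (4 - 3) = -2 + 1 = -1)
B(l, v) = -1/60 (B(l, v) = 1/(-60) = -1/60)
B(f(1), x(1, 2))*c = -1/60*(-1) = 1/60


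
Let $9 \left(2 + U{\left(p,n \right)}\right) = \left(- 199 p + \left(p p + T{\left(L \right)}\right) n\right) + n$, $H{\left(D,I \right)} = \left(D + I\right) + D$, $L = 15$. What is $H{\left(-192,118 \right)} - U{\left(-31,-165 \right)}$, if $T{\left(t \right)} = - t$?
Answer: $\frac{147710}{9} \approx 16412.0$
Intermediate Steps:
$H{\left(D,I \right)} = I + 2 D$
$U{\left(p,n \right)} = -2 - \frac{199 p}{9} + \frac{n}{9} + \frac{n \left(-15 + p^{2}\right)}{9}$ ($U{\left(p,n \right)} = -2 + \frac{\left(- 199 p + \left(p p - 15\right) n\right) + n}{9} = -2 + \frac{\left(- 199 p + \left(p^{2} - 15\right) n\right) + n}{9} = -2 + \frac{\left(- 199 p + \left(-15 + p^{2}\right) n\right) + n}{9} = -2 + \frac{\left(- 199 p + n \left(-15 + p^{2}\right)\right) + n}{9} = -2 + \frac{n - 199 p + n \left(-15 + p^{2}\right)}{9} = -2 + \left(- \frac{199 p}{9} + \frac{n}{9} + \frac{n \left(-15 + p^{2}\right)}{9}\right) = -2 - \frac{199 p}{9} + \frac{n}{9} + \frac{n \left(-15 + p^{2}\right)}{9}$)
$H{\left(-192,118 \right)} - U{\left(-31,-165 \right)} = \left(118 + 2 \left(-192\right)\right) - \left(-2 - - \frac{6169}{9} - - \frac{770}{3} + \frac{1}{9} \left(-165\right) \left(-31\right)^{2}\right) = \left(118 - 384\right) - \left(-2 + \frac{6169}{9} + \frac{770}{3} + \frac{1}{9} \left(-165\right) 961\right) = -266 - \left(-2 + \frac{6169}{9} + \frac{770}{3} - \frac{52855}{3}\right) = -266 - - \frac{150104}{9} = -266 + \frac{150104}{9} = \frac{147710}{9}$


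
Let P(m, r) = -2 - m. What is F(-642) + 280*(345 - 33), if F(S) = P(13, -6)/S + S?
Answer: 18557657/214 ≈ 86718.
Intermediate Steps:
F(S) = S - 15/S (F(S) = (-2 - 1*13)/S + S = (-2 - 13)/S + S = -15/S + S = S - 15/S)
F(-642) + 280*(345 - 33) = (-642 - 15/(-642)) + 280*(345 - 33) = (-642 - 15*(-1/642)) + 280*312 = (-642 + 5/214) + 87360 = -137383/214 + 87360 = 18557657/214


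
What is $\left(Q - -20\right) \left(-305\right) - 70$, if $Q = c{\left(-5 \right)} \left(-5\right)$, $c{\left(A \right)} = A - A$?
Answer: $-6170$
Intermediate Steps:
$c{\left(A \right)} = 0$
$Q = 0$ ($Q = 0 \left(-5\right) = 0$)
$\left(Q - -20\right) \left(-305\right) - 70 = \left(0 - -20\right) \left(-305\right) - 70 = \left(0 + 20\right) \left(-305\right) - 70 = 20 \left(-305\right) - 70 = -6100 - 70 = -6170$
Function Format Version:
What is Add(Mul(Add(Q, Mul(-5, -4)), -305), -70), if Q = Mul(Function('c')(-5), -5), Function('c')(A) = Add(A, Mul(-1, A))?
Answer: -6170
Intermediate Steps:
Function('c')(A) = 0
Q = 0 (Q = Mul(0, -5) = 0)
Add(Mul(Add(Q, Mul(-5, -4)), -305), -70) = Add(Mul(Add(0, Mul(-5, -4)), -305), -70) = Add(Mul(Add(0, 20), -305), -70) = Add(Mul(20, -305), -70) = Add(-6100, -70) = -6170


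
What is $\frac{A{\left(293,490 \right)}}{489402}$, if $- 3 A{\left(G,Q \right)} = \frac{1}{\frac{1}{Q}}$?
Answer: $- \frac{245}{734103} \approx -0.00033374$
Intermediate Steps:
$A{\left(G,Q \right)} = - \frac{Q}{3}$ ($A{\left(G,Q \right)} = - \frac{1}{3 \frac{1}{Q}} = - \frac{Q}{3}$)
$\frac{A{\left(293,490 \right)}}{489402} = \frac{\left(- \frac{1}{3}\right) 490}{489402} = \left(- \frac{490}{3}\right) \frac{1}{489402} = - \frac{245}{734103}$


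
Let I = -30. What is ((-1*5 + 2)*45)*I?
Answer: 4050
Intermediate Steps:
((-1*5 + 2)*45)*I = ((-1*5 + 2)*45)*(-30) = ((-5 + 2)*45)*(-30) = -3*45*(-30) = -135*(-30) = 4050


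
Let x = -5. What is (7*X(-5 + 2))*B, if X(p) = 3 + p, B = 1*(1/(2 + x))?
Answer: 0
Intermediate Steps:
B = -1/3 (B = 1*(1/(2 - 5)) = 1*(1/(-3)) = 1*(-1/3*1) = 1*(-1/3) = -1/3 ≈ -0.33333)
(7*X(-5 + 2))*B = (7*(3 + (-5 + 2)))*(-1/3) = (7*(3 - 3))*(-1/3) = (7*0)*(-1/3) = 0*(-1/3) = 0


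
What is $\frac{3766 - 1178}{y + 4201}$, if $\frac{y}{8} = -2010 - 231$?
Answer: $- \frac{2588}{13727} \approx -0.18853$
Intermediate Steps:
$y = -17928$ ($y = 8 \left(-2010 - 231\right) = 8 \left(-2241\right) = -17928$)
$\frac{3766 - 1178}{y + 4201} = \frac{3766 - 1178}{-17928 + 4201} = \frac{2588}{-13727} = 2588 \left(- \frac{1}{13727}\right) = - \frac{2588}{13727}$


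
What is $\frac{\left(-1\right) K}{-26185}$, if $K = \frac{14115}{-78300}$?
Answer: $- \frac{941}{136685700} \approx -6.8844 \cdot 10^{-6}$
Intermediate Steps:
$K = - \frac{941}{5220}$ ($K = 14115 \left(- \frac{1}{78300}\right) = - \frac{941}{5220} \approx -0.18027$)
$\frac{\left(-1\right) K}{-26185} = \frac{\left(-1\right) \left(- \frac{941}{5220}\right)}{-26185} = \frac{941}{5220} \left(- \frac{1}{26185}\right) = - \frac{941}{136685700}$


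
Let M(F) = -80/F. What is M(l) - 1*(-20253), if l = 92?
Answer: 465799/23 ≈ 20252.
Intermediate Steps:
M(l) - 1*(-20253) = -80/92 - 1*(-20253) = -80*1/92 + 20253 = -20/23 + 20253 = 465799/23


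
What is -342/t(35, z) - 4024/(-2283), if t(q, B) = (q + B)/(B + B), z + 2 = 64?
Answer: -96427136/221451 ≈ -435.43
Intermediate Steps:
z = 62 (z = -2 + 64 = 62)
t(q, B) = (B + q)/(2*B) (t(q, B) = (B + q)/((2*B)) = (B + q)*(1/(2*B)) = (B + q)/(2*B))
-342/t(35, z) - 4024/(-2283) = -342*124/(62 + 35) - 4024/(-2283) = -342/((½)*(1/62)*97) - 4024*(-1/2283) = -342/97/124 + 4024/2283 = -342*124/97 + 4024/2283 = -42408/97 + 4024/2283 = -96427136/221451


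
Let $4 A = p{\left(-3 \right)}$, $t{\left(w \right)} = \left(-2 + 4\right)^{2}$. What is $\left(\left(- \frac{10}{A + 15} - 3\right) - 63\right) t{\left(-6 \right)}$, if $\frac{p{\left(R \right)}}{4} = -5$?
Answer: $-268$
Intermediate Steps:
$t{\left(w \right)} = 4$ ($t{\left(w \right)} = 2^{2} = 4$)
$p{\left(R \right)} = -20$ ($p{\left(R \right)} = 4 \left(-5\right) = -20$)
$A = -5$ ($A = \frac{1}{4} \left(-20\right) = -5$)
$\left(\left(- \frac{10}{A + 15} - 3\right) - 63\right) t{\left(-6 \right)} = \left(\left(- \frac{10}{-5 + 15} - 3\right) - 63\right) 4 = \left(\left(- \frac{10}{10} - 3\right) - 63\right) 4 = \left(\left(\left(-10\right) \frac{1}{10} - 3\right) - 63\right) 4 = \left(\left(-1 - 3\right) - 63\right) 4 = \left(-4 - 63\right) 4 = \left(-67\right) 4 = -268$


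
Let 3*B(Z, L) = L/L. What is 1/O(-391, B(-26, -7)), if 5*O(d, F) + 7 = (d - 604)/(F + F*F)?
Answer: -20/8983 ≈ -0.0022264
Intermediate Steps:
B(Z, L) = 1/3 (B(Z, L) = (L/L)/3 = (1/3)*1 = 1/3)
O(d, F) = -7/5 + (-604 + d)/(5*(F + F**2)) (O(d, F) = -7/5 + ((d - 604)/(F + F*F))/5 = -7/5 + ((-604 + d)/(F + F**2))/5 = -7/5 + (-604 + d)/(5*(F + F**2)))
1/O(-391, B(-26, -7)) = 1/((-604 - 391 - 7*1/3 - 7*(1/3)**2)/(5*(1/3)*(1 + 1/3))) = 1/((1/5)*3*(-604 - 391 - 7/3 - 7*1/9)/(4/3)) = 1/((1/5)*3*(3/4)*(-604 - 391 - 7/3 - 7/9)) = 1/((1/5)*3*(3/4)*(-8983/9)) = 1/(-8983/20) = -20/8983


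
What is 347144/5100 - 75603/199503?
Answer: 1913074837/28262925 ≈ 67.688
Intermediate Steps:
347144/5100 - 75603/199503 = 347144*(1/5100) - 75603*1/199503 = 86786/1275 - 25201/66501 = 1913074837/28262925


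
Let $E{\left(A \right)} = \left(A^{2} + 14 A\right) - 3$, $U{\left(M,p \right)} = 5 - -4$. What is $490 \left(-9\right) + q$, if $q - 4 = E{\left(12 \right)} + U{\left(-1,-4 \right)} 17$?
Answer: $-3944$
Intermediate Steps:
$U{\left(M,p \right)} = 9$ ($U{\left(M,p \right)} = 5 + 4 = 9$)
$E{\left(A \right)} = -3 + A^{2} + 14 A$
$q = 466$ ($q = 4 + \left(\left(-3 + 12^{2} + 14 \cdot 12\right) + 9 \cdot 17\right) = 4 + \left(\left(-3 + 144 + 168\right) + 153\right) = 4 + \left(309 + 153\right) = 4 + 462 = 466$)
$490 \left(-9\right) + q = 490 \left(-9\right) + 466 = -4410 + 466 = -3944$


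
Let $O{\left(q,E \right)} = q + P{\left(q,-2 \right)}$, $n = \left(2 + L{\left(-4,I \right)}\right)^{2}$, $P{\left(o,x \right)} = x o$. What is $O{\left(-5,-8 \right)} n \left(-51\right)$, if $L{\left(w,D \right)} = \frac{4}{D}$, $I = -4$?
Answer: $-255$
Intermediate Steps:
$P{\left(o,x \right)} = o x$
$n = 1$ ($n = \left(2 + \frac{4}{-4}\right)^{2} = \left(2 + 4 \left(- \frac{1}{4}\right)\right)^{2} = \left(2 - 1\right)^{2} = 1^{2} = 1$)
$O{\left(q,E \right)} = - q$ ($O{\left(q,E \right)} = q + q \left(-2\right) = q - 2 q = - q$)
$O{\left(-5,-8 \right)} n \left(-51\right) = \left(-1\right) \left(-5\right) 1 \left(-51\right) = 5 \cdot 1 \left(-51\right) = 5 \left(-51\right) = -255$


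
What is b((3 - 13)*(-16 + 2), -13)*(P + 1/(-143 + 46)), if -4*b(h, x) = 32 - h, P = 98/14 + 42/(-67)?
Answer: 1116504/6499 ≈ 171.80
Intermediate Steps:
P = 427/67 (P = 98*(1/14) + 42*(-1/67) = 7 - 42/67 = 427/67 ≈ 6.3731)
b(h, x) = -8 + h/4 (b(h, x) = -(32 - h)/4 = -8 + h/4)
b((3 - 13)*(-16 + 2), -13)*(P + 1/(-143 + 46)) = (-8 + ((3 - 13)*(-16 + 2))/4)*(427/67 + 1/(-143 + 46)) = (-8 + (-10*(-14))/4)*(427/67 + 1/(-97)) = (-8 + (1/4)*140)*(427/67 - 1/97) = (-8 + 35)*(41352/6499) = 27*(41352/6499) = 1116504/6499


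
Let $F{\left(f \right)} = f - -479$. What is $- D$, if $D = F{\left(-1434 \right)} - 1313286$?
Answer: $1314241$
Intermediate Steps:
$F{\left(f \right)} = 479 + f$ ($F{\left(f \right)} = f + 479 = 479 + f$)
$D = -1314241$ ($D = \left(479 - 1434\right) - 1313286 = -955 - 1313286 = -1314241$)
$- D = \left(-1\right) \left(-1314241\right) = 1314241$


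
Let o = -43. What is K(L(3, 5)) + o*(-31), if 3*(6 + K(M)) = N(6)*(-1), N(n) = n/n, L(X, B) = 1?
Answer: 3980/3 ≈ 1326.7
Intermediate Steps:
N(n) = 1
K(M) = -19/3 (K(M) = -6 + (1*(-1))/3 = -6 + (1/3)*(-1) = -6 - 1/3 = -19/3)
K(L(3, 5)) + o*(-31) = -19/3 - 43*(-31) = -19/3 + 1333 = 3980/3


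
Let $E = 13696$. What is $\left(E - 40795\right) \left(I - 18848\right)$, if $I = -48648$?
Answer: $1829074104$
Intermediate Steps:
$\left(E - 40795\right) \left(I - 18848\right) = \left(13696 - 40795\right) \left(-48648 - 18848\right) = \left(-27099\right) \left(-67496\right) = 1829074104$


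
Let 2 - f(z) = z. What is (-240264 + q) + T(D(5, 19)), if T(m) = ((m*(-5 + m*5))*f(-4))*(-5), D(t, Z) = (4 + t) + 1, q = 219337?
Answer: -34427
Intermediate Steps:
f(z) = 2 - z
D(t, Z) = 5 + t
T(m) = -30*m*(-5 + 5*m) (T(m) = ((m*(-5 + m*5))*(2 - 1*(-4)))*(-5) = ((m*(-5 + 5*m))*(2 + 4))*(-5) = ((m*(-5 + 5*m))*6)*(-5) = (6*m*(-5 + 5*m))*(-5) = -30*m*(-5 + 5*m))
(-240264 + q) + T(D(5, 19)) = (-240264 + 219337) + 150*(5 + 5)*(1 - (5 + 5)) = -20927 + 150*10*(1 - 1*10) = -20927 + 150*10*(1 - 10) = -20927 + 150*10*(-9) = -20927 - 13500 = -34427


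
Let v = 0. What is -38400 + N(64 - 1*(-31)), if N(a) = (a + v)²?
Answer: -29375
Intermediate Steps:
N(a) = a² (N(a) = (a + 0)² = a²)
-38400 + N(64 - 1*(-31)) = -38400 + (64 - 1*(-31))² = -38400 + (64 + 31)² = -38400 + 95² = -38400 + 9025 = -29375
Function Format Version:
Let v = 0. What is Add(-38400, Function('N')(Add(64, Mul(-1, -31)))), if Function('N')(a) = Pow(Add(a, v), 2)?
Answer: -29375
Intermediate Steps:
Function('N')(a) = Pow(a, 2) (Function('N')(a) = Pow(Add(a, 0), 2) = Pow(a, 2))
Add(-38400, Function('N')(Add(64, Mul(-1, -31)))) = Add(-38400, Pow(Add(64, Mul(-1, -31)), 2)) = Add(-38400, Pow(Add(64, 31), 2)) = Add(-38400, Pow(95, 2)) = Add(-38400, 9025) = -29375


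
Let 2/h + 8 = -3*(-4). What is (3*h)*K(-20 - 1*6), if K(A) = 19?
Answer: 57/2 ≈ 28.500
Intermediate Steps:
h = 1/2 (h = 2/(-8 - 3*(-4)) = 2/(-8 + 12) = 2/4 = 2*(1/4) = 1/2 ≈ 0.50000)
(3*h)*K(-20 - 1*6) = (3*(1/2))*19 = (3/2)*19 = 57/2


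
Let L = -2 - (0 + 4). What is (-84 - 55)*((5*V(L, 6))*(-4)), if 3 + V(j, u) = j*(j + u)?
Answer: -8340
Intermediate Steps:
L = -6 (L = -2 - 1*4 = -2 - 4 = -6)
V(j, u) = -3 + j*(j + u)
(-84 - 55)*((5*V(L, 6))*(-4)) = (-84 - 55)*((5*(-3 + (-6)**2 - 6*6))*(-4)) = -139*5*(-3 + 36 - 36)*(-4) = -139*5*(-3)*(-4) = -(-2085)*(-4) = -139*60 = -8340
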